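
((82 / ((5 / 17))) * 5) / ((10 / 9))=6273 / 5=1254.60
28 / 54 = 14 / 27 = 0.52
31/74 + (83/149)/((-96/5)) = 206357/529248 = 0.39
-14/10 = -7/5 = -1.40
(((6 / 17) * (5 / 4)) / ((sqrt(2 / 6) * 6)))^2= 75 / 4624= 0.02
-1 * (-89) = 89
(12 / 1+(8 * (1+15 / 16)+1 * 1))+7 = 71 / 2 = 35.50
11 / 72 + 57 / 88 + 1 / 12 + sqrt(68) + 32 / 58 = 8243 / 5742 + 2*sqrt(17) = 9.68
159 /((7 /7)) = 159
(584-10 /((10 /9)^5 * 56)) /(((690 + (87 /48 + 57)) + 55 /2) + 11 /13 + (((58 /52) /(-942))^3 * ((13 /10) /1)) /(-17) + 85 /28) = 98156892310970817753 /131156308740568105375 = 0.75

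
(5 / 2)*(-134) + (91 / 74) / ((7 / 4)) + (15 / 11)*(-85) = -183234 / 407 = -450.21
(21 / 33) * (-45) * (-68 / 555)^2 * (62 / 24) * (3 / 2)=-125426 / 75295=-1.67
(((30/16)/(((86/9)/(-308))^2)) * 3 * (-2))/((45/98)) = -47064402/1849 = -25453.98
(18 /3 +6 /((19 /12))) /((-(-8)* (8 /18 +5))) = 837 /3724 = 0.22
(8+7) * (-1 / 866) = -15 / 866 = -0.02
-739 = -739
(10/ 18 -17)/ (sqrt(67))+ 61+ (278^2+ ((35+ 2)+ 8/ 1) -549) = 76841 -148 * sqrt(67)/ 603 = 76838.99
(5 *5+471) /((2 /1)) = 248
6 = 6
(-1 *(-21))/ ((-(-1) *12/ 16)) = 28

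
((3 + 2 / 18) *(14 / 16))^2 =2401 / 324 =7.41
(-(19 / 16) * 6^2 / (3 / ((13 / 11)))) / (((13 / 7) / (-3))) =1197 / 44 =27.20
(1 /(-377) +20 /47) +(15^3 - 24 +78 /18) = 178381933 /53157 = 3355.76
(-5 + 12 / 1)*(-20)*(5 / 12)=-175 / 3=-58.33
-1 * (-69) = 69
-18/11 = -1.64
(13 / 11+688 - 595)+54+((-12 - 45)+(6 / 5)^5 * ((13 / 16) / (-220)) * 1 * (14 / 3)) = 91.14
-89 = -89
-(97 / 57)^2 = -9409 / 3249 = -2.90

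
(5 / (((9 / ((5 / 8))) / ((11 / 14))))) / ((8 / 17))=4675 / 8064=0.58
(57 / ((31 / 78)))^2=19766916 / 961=20569.11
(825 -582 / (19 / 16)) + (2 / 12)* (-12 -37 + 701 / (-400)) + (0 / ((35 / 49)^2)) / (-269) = 4961827 / 15200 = 326.44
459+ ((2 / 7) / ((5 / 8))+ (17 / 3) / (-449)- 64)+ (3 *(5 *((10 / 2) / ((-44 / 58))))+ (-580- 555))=-869599921 / 1037190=-838.42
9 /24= 3 /8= 0.38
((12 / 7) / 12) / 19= 1 / 133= 0.01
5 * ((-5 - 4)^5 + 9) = -295200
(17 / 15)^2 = 289 / 225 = 1.28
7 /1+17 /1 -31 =-7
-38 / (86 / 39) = -741 / 43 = -17.23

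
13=13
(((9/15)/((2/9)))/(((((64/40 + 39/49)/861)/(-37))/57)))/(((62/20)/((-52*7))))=4372310173140/18197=240276428.70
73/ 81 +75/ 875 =0.99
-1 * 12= -12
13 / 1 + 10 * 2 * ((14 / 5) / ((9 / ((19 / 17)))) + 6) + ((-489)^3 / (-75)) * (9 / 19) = 53681118746 / 72675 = 738646.28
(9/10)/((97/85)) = 153/194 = 0.79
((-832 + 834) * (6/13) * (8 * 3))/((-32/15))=-135/13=-10.38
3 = 3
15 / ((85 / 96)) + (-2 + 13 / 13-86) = -1191 / 17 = -70.06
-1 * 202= -202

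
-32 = -32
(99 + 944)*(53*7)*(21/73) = 8126013/73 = 111315.25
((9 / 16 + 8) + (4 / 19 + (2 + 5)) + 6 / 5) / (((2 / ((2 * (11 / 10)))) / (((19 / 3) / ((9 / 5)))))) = 283789 / 4320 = 65.69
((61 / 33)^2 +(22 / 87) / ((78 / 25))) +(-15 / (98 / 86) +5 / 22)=-379732219 / 40234194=-9.44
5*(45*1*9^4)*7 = 10333575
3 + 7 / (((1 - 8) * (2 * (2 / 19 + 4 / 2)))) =221 / 80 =2.76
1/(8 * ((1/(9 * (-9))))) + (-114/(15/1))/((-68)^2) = -14633/1445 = -10.13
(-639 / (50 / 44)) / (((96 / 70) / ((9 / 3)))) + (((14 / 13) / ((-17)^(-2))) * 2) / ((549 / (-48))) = -122232817 / 95160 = -1284.50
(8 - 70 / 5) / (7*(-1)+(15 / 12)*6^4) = -6 / 1613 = -0.00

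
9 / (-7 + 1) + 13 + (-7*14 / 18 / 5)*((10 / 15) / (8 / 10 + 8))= 3391 / 297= 11.42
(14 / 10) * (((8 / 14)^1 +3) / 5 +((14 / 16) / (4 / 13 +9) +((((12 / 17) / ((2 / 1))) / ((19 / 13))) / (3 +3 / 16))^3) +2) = 630184234131611 / 160261679026328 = 3.93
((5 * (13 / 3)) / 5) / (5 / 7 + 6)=91 / 141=0.65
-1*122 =-122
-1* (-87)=87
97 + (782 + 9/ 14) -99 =10929/ 14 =780.64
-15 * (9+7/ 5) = -156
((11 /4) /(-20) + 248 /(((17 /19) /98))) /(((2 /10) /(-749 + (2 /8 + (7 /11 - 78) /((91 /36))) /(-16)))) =-101468350.18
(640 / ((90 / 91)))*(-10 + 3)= -40768 / 9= -4529.78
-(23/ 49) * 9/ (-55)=207/ 2695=0.08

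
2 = 2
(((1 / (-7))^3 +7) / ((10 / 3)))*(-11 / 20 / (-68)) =99 / 5831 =0.02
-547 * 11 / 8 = -6017 / 8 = -752.12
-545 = -545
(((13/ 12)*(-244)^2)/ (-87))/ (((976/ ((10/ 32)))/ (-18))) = 3965/ 928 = 4.27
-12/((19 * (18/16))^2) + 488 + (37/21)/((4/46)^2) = 196768517/272916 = 720.99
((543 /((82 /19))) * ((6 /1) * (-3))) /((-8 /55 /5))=25534575 /328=77849.31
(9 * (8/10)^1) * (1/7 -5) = -1224/35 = -34.97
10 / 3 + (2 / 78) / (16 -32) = 693 / 208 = 3.33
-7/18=-0.39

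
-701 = -701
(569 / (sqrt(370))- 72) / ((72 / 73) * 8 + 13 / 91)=-5.28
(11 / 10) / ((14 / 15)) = 33 / 28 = 1.18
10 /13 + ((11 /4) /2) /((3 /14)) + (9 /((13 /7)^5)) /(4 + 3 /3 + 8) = 418034609 /57921708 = 7.22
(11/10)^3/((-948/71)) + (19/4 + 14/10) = 5735699/948000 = 6.05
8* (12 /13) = 96 /13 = 7.38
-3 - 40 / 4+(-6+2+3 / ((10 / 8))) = -73 / 5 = -14.60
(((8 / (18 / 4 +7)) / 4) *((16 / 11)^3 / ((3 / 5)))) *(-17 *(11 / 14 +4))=-46653440 / 642873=-72.57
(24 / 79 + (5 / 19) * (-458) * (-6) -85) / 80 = 958331 / 120080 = 7.98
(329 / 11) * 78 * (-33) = -76986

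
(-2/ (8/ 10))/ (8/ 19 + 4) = -95/ 168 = -0.57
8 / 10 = 4 / 5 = 0.80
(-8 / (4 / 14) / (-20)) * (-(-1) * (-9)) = -63 / 5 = -12.60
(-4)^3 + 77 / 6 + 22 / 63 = -6403 / 126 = -50.82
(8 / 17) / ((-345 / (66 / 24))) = -22 / 5865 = -0.00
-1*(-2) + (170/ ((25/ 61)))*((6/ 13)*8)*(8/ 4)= 199234/ 65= 3065.14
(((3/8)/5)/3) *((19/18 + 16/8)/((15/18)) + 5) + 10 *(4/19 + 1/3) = 2149/380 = 5.66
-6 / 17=-0.35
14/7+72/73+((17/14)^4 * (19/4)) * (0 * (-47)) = 218/73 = 2.99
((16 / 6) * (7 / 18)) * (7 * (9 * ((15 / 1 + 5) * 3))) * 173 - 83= 678077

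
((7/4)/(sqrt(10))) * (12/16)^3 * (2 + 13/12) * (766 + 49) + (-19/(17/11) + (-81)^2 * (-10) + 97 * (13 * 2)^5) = 379953 * sqrt(10)/2048 + 19591273445/17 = 1152428436.38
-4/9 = -0.44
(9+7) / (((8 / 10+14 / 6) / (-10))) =-2400 / 47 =-51.06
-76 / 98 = -38 / 49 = -0.78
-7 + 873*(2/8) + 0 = 211.25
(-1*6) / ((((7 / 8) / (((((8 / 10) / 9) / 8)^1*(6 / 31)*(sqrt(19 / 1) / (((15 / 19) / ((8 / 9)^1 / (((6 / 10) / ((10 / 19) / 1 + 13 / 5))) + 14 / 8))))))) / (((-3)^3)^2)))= -94284*sqrt(19) / 1085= -378.78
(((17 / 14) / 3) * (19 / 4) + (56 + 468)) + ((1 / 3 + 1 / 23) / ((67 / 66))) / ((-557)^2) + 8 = 42884527699687 / 80319743112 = 533.92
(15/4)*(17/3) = 85/4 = 21.25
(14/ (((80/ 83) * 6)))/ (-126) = -0.02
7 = 7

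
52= 52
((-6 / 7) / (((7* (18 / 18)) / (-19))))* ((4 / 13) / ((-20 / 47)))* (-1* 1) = 5358 / 3185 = 1.68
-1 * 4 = -4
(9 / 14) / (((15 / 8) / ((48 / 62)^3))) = 0.16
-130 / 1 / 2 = -65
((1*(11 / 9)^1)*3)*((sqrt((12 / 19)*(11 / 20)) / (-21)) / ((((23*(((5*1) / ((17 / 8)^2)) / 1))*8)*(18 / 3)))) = -3179*sqrt(3135) / 2114380800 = -0.00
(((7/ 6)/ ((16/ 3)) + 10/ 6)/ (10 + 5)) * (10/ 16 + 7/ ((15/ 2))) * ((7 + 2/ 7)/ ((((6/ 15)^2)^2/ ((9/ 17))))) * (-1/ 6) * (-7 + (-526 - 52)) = 2877.44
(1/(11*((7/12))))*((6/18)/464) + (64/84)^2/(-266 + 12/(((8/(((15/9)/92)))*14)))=-16291787/7868963124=-0.00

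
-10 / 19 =-0.53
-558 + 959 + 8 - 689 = -280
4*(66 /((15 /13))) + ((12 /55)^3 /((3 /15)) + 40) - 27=241.85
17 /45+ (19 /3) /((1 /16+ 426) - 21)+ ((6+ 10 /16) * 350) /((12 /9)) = 1739.46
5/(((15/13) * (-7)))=-13/21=-0.62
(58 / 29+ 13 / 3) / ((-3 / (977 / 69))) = -18563 / 621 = -29.89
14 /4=7 /2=3.50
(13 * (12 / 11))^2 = 24336 / 121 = 201.12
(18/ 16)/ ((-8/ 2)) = -9/ 32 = -0.28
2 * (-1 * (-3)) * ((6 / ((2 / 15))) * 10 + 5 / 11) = 2702.73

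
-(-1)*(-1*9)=-9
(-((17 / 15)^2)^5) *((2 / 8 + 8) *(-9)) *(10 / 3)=22175932904939 / 25628906250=865.27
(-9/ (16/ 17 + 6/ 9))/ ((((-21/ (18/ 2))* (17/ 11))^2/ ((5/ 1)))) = -147015/ 68306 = -2.15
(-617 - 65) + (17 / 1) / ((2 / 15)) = -1109 / 2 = -554.50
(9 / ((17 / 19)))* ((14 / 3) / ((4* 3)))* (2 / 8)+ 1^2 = 269 / 136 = 1.98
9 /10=0.90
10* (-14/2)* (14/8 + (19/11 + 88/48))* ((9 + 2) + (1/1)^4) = -49070/11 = -4460.91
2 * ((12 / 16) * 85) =255 / 2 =127.50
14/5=2.80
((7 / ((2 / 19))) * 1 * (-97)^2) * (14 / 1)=8759779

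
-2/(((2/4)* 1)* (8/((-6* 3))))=9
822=822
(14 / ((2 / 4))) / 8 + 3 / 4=17 / 4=4.25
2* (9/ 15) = 6/ 5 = 1.20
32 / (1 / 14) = 448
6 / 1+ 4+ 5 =15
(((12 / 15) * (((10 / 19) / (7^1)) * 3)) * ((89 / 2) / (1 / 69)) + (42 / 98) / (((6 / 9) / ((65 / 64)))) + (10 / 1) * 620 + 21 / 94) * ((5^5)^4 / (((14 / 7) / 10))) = 2577221788883209228515625 / 800128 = 3221011874204138873.42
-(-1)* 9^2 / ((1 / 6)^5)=629856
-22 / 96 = -11 / 48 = -0.23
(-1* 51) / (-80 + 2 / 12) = 306 / 479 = 0.64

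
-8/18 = -4/9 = -0.44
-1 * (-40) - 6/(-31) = 1246/31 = 40.19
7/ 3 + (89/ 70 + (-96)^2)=1936117/ 210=9219.60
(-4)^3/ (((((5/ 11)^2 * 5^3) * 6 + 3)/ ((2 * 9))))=-46464/ 6371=-7.29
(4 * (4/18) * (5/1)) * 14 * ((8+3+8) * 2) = 21280/9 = 2364.44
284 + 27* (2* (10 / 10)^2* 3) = 446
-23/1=-23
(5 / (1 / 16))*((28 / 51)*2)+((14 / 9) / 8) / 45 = 2419319 / 27540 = 87.85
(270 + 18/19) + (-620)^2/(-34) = -11034.93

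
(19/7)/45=19/315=0.06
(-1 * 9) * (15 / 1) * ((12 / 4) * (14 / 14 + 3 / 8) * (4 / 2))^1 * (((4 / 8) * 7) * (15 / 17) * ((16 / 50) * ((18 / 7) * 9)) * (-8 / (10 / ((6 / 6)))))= 1732104 / 85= 20377.69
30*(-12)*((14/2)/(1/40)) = -100800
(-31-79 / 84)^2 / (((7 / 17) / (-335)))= -40995394855 / 49392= -830000.71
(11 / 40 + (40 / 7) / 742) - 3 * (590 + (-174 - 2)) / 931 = -2075067 / 1973720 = -1.05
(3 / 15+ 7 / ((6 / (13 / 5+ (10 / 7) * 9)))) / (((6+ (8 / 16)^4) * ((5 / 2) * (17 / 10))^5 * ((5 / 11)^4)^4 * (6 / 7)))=720656448092642527105024 / 945690277862548828125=762.04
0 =0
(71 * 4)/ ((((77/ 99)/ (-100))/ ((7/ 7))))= -255600/ 7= -36514.29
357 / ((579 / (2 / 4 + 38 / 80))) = 4641 / 7720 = 0.60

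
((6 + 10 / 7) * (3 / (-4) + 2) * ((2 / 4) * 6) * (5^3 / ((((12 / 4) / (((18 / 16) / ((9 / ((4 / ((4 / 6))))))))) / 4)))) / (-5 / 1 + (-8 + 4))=-386.90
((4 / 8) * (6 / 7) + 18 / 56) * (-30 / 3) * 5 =-37.50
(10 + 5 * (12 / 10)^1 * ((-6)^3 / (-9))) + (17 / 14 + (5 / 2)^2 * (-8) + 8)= 1585 / 14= 113.21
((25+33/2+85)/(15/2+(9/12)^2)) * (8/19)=16192/2451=6.61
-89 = -89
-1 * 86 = -86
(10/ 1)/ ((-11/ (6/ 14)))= -30/ 77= -0.39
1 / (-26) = -1 / 26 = -0.04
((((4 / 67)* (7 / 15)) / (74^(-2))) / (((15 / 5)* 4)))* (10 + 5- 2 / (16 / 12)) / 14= 4107 / 335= 12.26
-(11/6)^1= -1.83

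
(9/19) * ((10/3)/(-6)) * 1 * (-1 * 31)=155/19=8.16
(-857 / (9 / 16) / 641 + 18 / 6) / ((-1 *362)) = -3595 / 2088378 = -0.00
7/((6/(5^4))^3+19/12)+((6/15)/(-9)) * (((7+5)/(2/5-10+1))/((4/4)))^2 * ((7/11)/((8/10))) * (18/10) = 57916991254380/13477999997759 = 4.30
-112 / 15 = -7.47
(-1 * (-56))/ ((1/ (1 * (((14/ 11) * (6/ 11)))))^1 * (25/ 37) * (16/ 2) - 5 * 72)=-21756/ 136835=-0.16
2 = 2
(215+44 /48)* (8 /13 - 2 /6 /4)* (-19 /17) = -4086007 /31824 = -128.39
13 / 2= 6.50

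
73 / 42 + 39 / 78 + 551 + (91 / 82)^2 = 78293333 / 141204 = 554.47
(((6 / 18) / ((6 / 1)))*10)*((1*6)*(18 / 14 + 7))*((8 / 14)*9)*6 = 41760 / 49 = 852.24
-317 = -317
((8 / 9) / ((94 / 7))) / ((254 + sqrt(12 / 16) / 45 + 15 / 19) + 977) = 0.00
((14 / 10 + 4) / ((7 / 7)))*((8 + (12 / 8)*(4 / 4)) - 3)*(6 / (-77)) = -1053 / 385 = -2.74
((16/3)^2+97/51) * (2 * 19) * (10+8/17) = 12074.30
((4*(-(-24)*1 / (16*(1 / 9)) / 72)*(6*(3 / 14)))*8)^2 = 2916 / 49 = 59.51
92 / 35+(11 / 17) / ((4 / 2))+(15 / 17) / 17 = 60771 / 20230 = 3.00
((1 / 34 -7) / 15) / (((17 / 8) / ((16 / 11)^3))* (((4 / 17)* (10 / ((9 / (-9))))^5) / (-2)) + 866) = -20224 / 391235195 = -0.00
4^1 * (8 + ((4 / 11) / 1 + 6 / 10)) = 1972 / 55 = 35.85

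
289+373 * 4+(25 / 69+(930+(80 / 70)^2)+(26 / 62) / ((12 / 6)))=2712.88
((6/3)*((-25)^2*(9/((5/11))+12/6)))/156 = 13625/78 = 174.68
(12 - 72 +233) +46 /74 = 6424 /37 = 173.62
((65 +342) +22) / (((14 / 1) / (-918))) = -196911 / 7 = -28130.14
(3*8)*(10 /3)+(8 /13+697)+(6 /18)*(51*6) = 11435 /13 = 879.62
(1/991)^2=1/982081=0.00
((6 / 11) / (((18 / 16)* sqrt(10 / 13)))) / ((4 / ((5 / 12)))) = sqrt(130) / 198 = 0.06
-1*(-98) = 98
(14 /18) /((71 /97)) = 679 /639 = 1.06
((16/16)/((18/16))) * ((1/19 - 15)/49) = -0.27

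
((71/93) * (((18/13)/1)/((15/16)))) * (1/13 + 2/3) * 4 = 263552/78585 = 3.35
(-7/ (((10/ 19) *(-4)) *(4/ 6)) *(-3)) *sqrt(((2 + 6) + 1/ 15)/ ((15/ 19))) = -4389 *sqrt(19)/ 400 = -47.83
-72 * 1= -72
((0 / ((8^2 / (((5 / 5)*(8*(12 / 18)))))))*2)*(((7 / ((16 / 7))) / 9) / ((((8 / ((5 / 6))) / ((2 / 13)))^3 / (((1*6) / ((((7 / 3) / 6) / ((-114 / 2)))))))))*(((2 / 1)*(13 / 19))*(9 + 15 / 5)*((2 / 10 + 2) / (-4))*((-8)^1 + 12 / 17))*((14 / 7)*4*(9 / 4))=0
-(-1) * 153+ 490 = 643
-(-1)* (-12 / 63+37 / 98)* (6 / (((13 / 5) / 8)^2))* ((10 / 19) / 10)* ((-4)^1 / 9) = -352000 / 1416051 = -0.25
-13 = -13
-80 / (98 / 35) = -200 / 7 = -28.57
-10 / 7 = -1.43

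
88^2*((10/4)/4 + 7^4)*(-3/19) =-55794552/19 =-2936555.37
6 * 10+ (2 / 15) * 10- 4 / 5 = 908 / 15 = 60.53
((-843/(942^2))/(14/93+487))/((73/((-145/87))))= 8711/195649859964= 0.00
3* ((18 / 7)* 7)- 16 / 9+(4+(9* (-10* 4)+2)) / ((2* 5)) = 757 / 45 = 16.82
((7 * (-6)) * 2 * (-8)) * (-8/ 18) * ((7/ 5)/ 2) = -3136/ 15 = -209.07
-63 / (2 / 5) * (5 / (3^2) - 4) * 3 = 3255 / 2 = 1627.50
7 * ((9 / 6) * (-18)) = -189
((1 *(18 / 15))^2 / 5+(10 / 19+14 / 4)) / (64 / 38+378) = 20493 / 1803500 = 0.01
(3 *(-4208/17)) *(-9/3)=37872/17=2227.76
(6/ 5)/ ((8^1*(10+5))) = 1/ 100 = 0.01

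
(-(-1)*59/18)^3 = 205379/5832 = 35.22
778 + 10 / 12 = 4673 / 6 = 778.83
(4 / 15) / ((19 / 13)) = 52 / 285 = 0.18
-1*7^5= -16807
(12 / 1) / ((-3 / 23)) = -92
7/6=1.17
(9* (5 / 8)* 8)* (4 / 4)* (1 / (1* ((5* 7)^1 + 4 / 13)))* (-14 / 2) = -8.92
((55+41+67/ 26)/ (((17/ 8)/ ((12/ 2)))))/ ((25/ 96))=5905152/ 5525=1068.81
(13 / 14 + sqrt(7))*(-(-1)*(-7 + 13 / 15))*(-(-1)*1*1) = -92*sqrt(7) / 15-598 / 105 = -21.92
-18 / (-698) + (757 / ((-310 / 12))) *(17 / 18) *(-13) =58390838 / 162285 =359.80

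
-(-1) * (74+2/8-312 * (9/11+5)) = -76605/44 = -1741.02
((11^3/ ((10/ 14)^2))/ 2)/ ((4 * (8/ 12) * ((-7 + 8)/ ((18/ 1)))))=8804.56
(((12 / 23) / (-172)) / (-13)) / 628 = 0.00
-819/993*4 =-1092/331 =-3.30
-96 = -96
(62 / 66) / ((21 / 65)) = 2015 / 693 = 2.91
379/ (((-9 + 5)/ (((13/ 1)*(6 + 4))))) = -24635/ 2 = -12317.50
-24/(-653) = 24/653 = 0.04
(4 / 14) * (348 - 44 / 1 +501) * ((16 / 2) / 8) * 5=1150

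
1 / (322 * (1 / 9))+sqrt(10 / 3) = 1.85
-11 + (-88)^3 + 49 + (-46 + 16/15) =-10222184/15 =-681478.93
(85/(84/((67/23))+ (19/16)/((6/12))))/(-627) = -45560/10489083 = -0.00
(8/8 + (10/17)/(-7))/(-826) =-109/98294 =-0.00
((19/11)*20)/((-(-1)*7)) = 380/77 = 4.94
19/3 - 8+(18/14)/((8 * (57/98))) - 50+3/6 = -11603/228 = -50.89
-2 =-2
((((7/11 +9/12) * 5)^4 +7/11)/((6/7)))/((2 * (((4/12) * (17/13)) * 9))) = 87522139523/254870528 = 343.40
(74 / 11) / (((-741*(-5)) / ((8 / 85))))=592 / 3464175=0.00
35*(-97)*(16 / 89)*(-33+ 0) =1792560 / 89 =20141.12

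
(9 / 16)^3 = 729 / 4096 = 0.18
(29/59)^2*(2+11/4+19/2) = 47937/13924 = 3.44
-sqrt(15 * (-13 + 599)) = -93.75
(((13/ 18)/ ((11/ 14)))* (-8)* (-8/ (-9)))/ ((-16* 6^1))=182/ 2673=0.07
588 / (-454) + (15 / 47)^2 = -598371 / 501443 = -1.19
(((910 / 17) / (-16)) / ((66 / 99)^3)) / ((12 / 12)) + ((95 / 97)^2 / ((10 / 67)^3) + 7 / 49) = 99369371921 / 358294720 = 277.34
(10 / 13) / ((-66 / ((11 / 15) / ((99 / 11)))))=-1 / 1053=-0.00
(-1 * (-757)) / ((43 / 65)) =1144.30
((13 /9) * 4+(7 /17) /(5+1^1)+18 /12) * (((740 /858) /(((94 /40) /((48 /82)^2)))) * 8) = 7.39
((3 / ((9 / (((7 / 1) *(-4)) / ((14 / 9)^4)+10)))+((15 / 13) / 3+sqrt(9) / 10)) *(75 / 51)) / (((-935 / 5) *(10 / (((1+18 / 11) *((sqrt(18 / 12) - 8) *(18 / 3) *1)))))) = 37612826 / 155926771 - 18806413 *sqrt(6) / 1247414168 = 0.20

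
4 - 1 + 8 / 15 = 53 / 15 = 3.53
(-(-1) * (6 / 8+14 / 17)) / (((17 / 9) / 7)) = 5.83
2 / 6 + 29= 88 / 3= 29.33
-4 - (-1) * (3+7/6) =1/6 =0.17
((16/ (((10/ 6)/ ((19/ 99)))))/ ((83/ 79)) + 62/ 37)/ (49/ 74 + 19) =3475364/ 19926225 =0.17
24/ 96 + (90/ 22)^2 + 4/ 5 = 43041/ 2420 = 17.79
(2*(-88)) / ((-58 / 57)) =5016 / 29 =172.97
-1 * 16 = -16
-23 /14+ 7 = 75 /14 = 5.36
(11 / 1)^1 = 11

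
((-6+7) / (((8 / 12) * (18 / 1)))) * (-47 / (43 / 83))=-3901 / 516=-7.56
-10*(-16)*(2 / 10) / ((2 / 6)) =96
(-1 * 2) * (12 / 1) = -24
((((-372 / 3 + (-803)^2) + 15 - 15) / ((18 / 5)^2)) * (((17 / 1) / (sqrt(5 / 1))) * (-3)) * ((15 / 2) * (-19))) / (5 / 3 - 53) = -1735277125 * sqrt(5) / 1232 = -3149511.05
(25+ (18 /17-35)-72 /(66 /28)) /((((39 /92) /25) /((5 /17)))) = -6532000 /9537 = -684.91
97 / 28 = 3.46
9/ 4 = 2.25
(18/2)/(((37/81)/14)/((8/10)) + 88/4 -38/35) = 204120/475261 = 0.43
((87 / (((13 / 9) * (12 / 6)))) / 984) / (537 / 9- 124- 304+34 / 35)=-27405 / 328950544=-0.00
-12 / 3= -4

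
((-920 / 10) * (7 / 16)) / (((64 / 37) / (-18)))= 53613 / 128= 418.85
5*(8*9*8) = 2880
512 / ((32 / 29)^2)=841 / 2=420.50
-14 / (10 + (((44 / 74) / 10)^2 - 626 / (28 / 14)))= 239575 / 5185027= 0.05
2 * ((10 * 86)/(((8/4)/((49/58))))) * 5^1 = 105350/29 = 3632.76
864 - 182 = 682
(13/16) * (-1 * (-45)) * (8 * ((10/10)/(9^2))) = 65/18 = 3.61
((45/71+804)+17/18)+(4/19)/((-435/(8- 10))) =2836355803/3520890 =805.58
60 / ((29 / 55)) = 3300 / 29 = 113.79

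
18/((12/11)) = 16.50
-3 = -3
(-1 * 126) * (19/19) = -126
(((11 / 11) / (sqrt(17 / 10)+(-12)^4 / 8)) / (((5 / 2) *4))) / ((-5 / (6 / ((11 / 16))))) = -248832 / 3695154265+48 *sqrt(170) / 18475771325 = -0.00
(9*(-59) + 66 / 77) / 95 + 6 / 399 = -3701 / 665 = -5.57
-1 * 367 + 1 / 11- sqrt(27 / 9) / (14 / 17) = -4036 / 11- 17 * sqrt(3) / 14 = -369.01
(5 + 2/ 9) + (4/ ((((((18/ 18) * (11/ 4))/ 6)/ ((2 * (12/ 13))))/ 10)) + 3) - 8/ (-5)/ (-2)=1084562/ 6435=168.54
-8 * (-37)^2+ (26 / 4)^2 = -10909.75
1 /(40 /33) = 33 /40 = 0.82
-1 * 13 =-13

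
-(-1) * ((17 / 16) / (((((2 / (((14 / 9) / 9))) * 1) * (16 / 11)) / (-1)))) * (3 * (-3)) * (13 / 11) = 1547 / 2304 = 0.67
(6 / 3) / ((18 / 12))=4 / 3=1.33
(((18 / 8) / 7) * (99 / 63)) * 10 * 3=1485 / 98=15.15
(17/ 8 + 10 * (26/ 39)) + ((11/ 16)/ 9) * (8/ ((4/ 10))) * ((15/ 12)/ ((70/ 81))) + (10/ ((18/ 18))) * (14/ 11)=175403/ 7392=23.73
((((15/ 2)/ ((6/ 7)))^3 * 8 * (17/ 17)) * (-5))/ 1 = -214375/ 8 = -26796.88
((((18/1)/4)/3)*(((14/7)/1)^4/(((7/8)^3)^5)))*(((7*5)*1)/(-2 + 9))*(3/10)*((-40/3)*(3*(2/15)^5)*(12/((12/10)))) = -4.50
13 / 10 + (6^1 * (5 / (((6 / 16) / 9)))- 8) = 7133 / 10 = 713.30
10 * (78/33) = 260/11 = 23.64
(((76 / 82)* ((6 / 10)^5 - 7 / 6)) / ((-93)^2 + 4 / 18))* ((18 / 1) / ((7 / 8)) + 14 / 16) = -4327203 / 1729175000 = -0.00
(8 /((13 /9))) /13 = 72 /169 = 0.43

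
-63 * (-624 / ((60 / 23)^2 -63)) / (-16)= 43.72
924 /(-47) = -19.66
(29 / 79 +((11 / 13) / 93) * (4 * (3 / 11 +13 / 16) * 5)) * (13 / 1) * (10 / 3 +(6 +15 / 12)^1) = 27392503 / 352656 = 77.67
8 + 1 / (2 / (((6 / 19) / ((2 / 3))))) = 313 / 38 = 8.24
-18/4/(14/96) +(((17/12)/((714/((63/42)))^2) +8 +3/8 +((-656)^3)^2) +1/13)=165696226724752930713205/2079168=79693524873773033.59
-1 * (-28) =28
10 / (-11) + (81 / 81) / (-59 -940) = -10001 / 10989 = -0.91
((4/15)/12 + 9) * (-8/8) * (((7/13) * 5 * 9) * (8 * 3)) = -68208/13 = -5246.77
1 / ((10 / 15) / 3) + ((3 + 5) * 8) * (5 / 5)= 137 / 2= 68.50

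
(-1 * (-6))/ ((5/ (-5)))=-6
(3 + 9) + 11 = 23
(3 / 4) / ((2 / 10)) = 15 / 4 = 3.75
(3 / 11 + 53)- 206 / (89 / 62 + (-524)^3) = 5227369189906 / 98124674989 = 53.27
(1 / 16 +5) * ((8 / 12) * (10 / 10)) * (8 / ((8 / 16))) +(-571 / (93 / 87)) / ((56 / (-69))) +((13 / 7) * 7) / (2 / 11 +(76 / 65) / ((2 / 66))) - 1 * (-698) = 33935495997 / 24059224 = 1410.50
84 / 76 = 21 / 19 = 1.11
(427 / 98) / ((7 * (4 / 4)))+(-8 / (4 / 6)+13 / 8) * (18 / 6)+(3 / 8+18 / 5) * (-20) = -43121 / 392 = -110.00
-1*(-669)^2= -447561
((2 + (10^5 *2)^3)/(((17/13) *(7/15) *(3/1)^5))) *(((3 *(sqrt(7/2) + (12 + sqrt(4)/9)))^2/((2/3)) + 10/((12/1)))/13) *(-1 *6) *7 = -467472500011799738.41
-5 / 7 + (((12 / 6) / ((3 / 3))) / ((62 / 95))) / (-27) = -4850 / 5859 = -0.83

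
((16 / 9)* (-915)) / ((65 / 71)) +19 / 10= -692219 / 390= -1774.92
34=34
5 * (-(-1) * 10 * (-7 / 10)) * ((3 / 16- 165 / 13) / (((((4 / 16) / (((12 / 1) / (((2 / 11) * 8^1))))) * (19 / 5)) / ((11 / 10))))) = 33045705 / 7904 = 4180.88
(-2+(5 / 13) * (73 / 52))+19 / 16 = -737 / 2704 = -0.27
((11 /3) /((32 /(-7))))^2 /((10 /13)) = 77077 /92160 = 0.84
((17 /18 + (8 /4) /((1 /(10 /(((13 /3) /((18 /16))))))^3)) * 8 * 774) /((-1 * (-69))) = 977861237 /303186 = 3225.28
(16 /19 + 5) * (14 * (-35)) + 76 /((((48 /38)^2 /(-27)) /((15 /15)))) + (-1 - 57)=-1278835 /304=-4206.69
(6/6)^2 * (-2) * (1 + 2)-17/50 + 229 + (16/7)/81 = 6313211/28350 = 222.69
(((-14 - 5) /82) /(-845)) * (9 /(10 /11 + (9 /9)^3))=627 /485030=0.00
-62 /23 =-2.70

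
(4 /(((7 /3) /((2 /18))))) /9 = 4 /189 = 0.02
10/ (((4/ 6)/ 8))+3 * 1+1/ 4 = 493/ 4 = 123.25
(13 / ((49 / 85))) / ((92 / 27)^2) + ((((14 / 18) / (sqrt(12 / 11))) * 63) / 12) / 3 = 49 * sqrt(33) / 216 + 805545 / 414736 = 3.25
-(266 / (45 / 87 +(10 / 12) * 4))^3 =-329661.51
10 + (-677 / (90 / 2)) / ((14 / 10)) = -47 / 63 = -0.75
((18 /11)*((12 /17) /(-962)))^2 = 11664 /8090462809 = 0.00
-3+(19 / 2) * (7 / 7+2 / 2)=16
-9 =-9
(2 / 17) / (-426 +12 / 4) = -2 / 7191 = -0.00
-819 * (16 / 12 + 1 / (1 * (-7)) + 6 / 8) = -6357 / 4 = -1589.25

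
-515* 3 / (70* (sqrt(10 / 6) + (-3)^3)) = 309* sqrt(15) / 30548 + 25029 / 30548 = 0.86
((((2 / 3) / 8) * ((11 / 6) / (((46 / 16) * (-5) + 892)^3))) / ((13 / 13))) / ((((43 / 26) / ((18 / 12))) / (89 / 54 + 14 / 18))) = 599456 / 1205453309319063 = 0.00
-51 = -51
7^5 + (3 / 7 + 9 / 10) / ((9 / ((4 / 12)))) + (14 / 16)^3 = 2710748941 / 161280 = 16807.72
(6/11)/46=3/253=0.01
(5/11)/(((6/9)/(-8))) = -60/11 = -5.45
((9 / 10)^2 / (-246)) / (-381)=9 / 1041400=0.00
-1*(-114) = 114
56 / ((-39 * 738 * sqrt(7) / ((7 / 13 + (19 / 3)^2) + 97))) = -64420 * sqrt(7) / 1683747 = -0.10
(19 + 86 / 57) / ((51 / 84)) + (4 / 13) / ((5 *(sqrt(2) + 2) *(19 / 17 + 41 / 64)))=4074277628 / 120490305 - 2176 *sqrt(2) / 124345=33.79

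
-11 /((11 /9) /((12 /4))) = -27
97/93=1.04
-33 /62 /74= -33 /4588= -0.01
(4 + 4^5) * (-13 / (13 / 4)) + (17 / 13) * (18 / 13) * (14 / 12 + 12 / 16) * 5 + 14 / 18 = -12453553 / 3042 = -4093.87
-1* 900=-900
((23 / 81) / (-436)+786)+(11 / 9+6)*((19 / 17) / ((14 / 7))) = 474315071 / 600372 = 790.04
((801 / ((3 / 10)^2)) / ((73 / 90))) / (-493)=-801000 / 35989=-22.26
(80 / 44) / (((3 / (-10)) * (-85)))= 40 / 561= 0.07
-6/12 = -1/2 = -0.50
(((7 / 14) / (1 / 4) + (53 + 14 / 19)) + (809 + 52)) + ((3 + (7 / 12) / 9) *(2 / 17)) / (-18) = 287808743 / 313956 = 916.72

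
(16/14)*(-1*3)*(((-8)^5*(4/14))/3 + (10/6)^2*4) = 1567264/147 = 10661.66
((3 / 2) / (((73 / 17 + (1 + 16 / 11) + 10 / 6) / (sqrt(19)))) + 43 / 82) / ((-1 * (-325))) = 43 / 26650 + 1683 * sqrt(19) / 3068650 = 0.00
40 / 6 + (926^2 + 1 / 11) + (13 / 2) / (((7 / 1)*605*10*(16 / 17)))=3486181899863 / 4065600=857482.76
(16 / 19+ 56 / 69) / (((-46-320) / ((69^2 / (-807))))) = 24932 / 935313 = 0.03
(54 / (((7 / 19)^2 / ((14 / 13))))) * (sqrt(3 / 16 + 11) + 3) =116964 / 91 + 9747 * sqrt(179) / 91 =2718.35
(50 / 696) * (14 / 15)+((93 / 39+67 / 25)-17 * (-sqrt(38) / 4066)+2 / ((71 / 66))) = 7.02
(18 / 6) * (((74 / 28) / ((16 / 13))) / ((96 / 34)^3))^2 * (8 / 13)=429576315493 / 25570087796736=0.02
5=5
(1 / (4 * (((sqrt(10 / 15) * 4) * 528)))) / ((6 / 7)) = 7 * sqrt(6) / 101376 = 0.00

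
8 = 8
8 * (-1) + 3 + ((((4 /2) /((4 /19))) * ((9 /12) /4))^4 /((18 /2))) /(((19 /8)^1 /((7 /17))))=-10709003 /2228224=-4.81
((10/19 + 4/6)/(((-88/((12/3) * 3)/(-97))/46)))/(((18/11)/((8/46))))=13192/171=77.15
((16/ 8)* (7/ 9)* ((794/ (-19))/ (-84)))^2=157609/ 263169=0.60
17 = 17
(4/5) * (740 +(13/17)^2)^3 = 39217315167785556/120687845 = 324948342.29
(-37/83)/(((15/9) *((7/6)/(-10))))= 2.29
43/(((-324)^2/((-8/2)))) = -43/26244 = -0.00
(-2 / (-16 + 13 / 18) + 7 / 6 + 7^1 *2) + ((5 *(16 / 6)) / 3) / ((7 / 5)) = 640061 / 34650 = 18.47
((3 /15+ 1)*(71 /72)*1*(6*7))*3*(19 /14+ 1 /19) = 15975 /76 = 210.20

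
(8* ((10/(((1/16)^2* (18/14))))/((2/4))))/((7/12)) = 54613.33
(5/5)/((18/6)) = 1/3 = 0.33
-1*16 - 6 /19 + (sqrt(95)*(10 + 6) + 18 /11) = -3068 /209 + 16*sqrt(95) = 141.27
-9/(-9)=1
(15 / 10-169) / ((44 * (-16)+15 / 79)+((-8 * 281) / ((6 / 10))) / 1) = 0.04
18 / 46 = 9 / 23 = 0.39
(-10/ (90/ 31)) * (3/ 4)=-2.58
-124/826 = -62/413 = -0.15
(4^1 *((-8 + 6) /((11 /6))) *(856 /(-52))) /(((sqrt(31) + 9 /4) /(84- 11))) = -26994816 /59345 + 11997696 *sqrt(31) /59345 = 670.75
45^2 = 2025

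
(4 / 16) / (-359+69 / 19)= -19 / 27008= -0.00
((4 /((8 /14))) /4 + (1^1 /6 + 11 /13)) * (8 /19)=862 /741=1.16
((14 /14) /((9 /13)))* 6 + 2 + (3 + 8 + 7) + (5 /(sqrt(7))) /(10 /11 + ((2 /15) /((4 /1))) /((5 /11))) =8250* sqrt(7) /11347 + 86 /3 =30.59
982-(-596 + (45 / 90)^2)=6311 / 4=1577.75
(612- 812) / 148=-50 / 37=-1.35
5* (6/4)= 15/2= 7.50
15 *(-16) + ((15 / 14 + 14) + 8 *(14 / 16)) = -3051 / 14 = -217.93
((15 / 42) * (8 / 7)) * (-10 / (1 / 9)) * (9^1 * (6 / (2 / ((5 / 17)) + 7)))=-162000 / 1127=-143.74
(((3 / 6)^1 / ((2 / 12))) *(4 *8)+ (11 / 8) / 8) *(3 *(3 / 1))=55395 / 64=865.55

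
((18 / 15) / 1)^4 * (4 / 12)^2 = 144 / 625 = 0.23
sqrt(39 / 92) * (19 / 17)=19 * sqrt(897) / 782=0.73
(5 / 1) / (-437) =-5 / 437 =-0.01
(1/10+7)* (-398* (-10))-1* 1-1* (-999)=29256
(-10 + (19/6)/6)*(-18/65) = 341/130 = 2.62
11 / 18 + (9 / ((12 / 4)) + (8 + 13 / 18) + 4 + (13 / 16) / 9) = 2365 / 144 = 16.42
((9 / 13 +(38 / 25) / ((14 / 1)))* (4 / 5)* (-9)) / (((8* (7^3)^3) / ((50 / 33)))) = -5466 / 201969803035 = -0.00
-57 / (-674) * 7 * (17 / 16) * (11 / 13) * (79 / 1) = 5894427 / 140192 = 42.05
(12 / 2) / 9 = 0.67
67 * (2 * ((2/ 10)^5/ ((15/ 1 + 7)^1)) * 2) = 134/ 34375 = 0.00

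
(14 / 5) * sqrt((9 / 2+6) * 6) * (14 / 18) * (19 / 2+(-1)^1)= 833 * sqrt(7) / 15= 146.93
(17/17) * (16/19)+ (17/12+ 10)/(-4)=-1835/912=-2.01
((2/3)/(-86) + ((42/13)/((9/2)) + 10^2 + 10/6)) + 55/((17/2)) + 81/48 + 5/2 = 51560215/456144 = 113.03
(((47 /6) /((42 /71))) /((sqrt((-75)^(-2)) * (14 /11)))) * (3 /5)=468.20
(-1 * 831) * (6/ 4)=-1246.50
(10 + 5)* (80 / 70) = 120 / 7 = 17.14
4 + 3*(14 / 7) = 10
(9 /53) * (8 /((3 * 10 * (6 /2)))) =4 /265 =0.02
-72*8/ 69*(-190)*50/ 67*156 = 284544000/ 1541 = 184648.93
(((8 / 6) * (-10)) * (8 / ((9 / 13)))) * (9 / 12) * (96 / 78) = -1280 / 9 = -142.22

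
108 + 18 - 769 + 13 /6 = -3845 /6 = -640.83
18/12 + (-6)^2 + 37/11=899/22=40.86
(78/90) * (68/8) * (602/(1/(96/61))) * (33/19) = 70246176/5795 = 12121.86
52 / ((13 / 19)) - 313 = -237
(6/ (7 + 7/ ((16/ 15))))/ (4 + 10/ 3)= 144/ 2387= 0.06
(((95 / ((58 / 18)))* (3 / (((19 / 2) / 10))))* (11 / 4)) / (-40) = -1485 / 232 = -6.40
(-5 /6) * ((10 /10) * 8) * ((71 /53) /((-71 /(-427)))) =-8540 /159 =-53.71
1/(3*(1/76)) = 76/3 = 25.33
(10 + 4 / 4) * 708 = 7788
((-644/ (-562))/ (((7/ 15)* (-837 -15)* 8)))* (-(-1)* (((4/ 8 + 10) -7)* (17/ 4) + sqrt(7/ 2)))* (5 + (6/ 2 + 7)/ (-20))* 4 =-123165/ 1276864 -1035* sqrt(14)/ 319216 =-0.11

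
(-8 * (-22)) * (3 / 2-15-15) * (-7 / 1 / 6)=5852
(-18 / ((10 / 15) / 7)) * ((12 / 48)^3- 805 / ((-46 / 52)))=-11007549 / 64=-171992.95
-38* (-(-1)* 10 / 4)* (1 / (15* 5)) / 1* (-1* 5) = 19 / 3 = 6.33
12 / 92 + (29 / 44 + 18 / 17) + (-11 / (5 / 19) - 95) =-11608541 / 86020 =-134.95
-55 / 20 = -2.75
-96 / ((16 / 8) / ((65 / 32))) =-195 / 2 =-97.50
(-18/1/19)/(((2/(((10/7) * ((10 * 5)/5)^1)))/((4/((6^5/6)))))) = -25/1197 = -0.02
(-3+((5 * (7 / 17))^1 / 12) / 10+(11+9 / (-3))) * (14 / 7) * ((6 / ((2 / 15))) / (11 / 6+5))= 92115 / 1394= 66.08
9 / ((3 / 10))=30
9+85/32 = 373/32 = 11.66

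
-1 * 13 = -13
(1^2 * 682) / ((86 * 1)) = 341 / 43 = 7.93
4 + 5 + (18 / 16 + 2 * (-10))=-79 / 8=-9.88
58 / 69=0.84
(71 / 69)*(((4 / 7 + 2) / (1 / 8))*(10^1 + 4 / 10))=220.14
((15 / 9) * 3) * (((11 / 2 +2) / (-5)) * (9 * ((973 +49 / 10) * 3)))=-792099 / 4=-198024.75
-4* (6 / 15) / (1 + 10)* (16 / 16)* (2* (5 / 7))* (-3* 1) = 48 / 77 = 0.62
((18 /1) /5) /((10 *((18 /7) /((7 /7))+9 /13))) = 91 /825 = 0.11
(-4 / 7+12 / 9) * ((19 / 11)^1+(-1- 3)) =-1.73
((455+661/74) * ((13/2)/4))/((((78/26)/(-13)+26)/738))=2140915491/99160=21590.52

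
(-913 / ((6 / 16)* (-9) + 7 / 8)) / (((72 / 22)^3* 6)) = 1215203 / 699840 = 1.74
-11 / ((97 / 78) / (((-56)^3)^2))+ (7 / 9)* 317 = -238154043143989 / 873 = -272799591230.23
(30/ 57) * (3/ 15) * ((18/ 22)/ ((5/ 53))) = 954/ 1045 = 0.91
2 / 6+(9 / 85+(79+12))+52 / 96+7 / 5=63499 / 680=93.38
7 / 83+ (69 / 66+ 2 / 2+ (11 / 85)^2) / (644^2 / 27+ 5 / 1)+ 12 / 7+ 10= 452049517054419 / 38313316106450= 11.80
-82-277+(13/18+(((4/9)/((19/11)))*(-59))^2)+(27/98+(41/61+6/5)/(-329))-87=-4406433115727/20539317015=-214.54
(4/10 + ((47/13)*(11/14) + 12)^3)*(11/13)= 1083900924051/391856920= 2766.06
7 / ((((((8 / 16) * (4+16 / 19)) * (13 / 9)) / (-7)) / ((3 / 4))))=-25137 / 2392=-10.51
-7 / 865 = -0.01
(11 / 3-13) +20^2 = 1172 / 3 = 390.67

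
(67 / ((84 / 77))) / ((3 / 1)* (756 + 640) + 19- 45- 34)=0.01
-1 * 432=-432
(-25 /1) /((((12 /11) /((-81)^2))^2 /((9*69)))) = -8984926840725 /16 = -561557927545.31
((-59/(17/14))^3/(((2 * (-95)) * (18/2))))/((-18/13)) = -1831569922/37805535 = -48.45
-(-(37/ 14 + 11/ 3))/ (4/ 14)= 22.08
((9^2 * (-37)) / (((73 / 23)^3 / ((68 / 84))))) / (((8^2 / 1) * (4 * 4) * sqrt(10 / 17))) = -206632161 * sqrt(170) / 27884738560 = -0.10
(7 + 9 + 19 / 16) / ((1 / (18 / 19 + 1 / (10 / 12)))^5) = 242897776704 / 309512375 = 784.78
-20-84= -104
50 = 50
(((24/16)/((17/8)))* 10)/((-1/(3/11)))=-360/187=-1.93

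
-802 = -802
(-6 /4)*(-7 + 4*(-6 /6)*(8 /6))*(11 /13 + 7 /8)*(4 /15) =6623 /780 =8.49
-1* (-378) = 378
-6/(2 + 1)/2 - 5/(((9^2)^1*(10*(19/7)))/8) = -1567/1539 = -1.02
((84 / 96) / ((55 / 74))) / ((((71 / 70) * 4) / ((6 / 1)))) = 5439 / 3124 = 1.74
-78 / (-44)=39 / 22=1.77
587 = 587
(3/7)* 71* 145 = 30885/7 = 4412.14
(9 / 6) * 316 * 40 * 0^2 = 0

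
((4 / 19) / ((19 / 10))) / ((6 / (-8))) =-160 / 1083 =-0.15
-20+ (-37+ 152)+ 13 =108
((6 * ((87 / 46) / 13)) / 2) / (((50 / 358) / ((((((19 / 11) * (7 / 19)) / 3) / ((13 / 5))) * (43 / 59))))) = 4687473 / 25226630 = 0.19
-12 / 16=-3 / 4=-0.75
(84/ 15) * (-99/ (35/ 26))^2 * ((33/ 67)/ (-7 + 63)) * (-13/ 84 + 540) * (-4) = -1652450030946/ 2872625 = -575240.43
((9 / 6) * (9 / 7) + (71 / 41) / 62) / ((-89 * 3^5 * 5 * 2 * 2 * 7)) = -17407 / 26938158660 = -0.00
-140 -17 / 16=-2257 / 16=-141.06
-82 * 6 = -492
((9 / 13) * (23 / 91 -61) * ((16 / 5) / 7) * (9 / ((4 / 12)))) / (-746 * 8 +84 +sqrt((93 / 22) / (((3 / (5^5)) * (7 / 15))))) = 537321600 * sqrt(14322) / 44139809350819 +2782208259072 / 31528435250585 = 0.09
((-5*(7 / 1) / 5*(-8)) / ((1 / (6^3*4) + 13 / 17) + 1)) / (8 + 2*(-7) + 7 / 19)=-15628032 / 2775259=-5.63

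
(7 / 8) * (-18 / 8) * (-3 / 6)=63 / 64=0.98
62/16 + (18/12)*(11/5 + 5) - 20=-5.32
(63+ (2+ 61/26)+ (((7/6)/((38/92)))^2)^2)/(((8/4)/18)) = 35952912017/30495114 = 1178.97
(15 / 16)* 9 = 135 / 16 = 8.44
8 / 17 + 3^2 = 161 / 17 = 9.47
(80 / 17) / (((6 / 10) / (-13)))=-5200 / 51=-101.96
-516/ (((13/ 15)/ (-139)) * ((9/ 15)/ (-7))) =-12551700/ 13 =-965515.38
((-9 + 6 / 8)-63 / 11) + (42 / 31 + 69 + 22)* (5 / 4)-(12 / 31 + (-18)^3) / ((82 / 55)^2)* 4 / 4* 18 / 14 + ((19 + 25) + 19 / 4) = 3523.33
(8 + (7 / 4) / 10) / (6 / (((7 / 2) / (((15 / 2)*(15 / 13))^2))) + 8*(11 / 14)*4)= 386841 / 7264760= 0.05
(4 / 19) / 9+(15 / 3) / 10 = 179 / 342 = 0.52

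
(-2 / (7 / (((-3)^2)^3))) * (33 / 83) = -48114 / 581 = -82.81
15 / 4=3.75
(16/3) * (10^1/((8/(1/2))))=10/3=3.33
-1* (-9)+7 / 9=88 / 9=9.78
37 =37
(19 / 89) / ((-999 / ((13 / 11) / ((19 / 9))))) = -13 / 108669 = -0.00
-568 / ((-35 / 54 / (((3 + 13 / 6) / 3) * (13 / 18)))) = 114452 / 105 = 1090.02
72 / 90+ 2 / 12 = 29 / 30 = 0.97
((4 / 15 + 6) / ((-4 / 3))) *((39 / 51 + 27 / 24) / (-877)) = 12079 / 1192720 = 0.01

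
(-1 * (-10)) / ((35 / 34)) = 68 / 7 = 9.71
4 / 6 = 0.67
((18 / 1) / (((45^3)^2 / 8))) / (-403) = -16 / 371824171875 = -0.00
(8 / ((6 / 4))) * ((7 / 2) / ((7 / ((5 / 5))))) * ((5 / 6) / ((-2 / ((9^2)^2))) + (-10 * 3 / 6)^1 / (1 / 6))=-7370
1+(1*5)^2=26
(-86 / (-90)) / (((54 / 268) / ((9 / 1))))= 5762 / 135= 42.68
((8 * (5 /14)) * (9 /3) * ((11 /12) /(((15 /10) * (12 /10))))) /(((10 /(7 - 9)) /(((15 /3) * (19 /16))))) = -5225 /1008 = -5.18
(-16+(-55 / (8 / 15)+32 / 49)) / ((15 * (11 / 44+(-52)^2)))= -46441 / 15900990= -0.00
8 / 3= 2.67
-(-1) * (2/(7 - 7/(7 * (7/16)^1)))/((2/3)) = 7/11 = 0.64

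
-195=-195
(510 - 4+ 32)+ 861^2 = 741859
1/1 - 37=-36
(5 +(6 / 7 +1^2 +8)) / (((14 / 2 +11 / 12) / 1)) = 1248 / 665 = 1.88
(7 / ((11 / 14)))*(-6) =-588 / 11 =-53.45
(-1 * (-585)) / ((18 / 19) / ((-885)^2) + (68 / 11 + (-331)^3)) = -818470125 / 50737711309781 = -0.00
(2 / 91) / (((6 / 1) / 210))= 10 / 13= 0.77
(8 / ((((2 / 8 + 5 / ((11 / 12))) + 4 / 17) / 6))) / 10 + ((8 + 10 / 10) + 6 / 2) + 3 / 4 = 401591 / 29620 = 13.56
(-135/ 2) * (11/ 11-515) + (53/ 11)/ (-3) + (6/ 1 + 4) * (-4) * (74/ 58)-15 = 33138383/ 957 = 34627.36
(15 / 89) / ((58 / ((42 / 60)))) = 21 / 10324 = 0.00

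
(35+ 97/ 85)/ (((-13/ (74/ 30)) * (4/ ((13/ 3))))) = -9472/ 1275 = -7.43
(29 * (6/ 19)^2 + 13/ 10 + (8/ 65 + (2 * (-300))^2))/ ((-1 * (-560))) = 3379000501/ 5256160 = 642.86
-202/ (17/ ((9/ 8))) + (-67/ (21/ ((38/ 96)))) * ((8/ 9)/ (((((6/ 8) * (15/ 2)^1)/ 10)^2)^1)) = -52827835/ 3123036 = -16.92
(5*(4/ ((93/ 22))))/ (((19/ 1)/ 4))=1760/ 1767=1.00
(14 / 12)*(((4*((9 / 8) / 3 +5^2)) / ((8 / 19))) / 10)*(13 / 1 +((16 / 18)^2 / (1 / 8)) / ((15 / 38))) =951741749 / 1166400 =815.97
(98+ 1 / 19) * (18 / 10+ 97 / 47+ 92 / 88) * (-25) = -236424015 / 19646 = -12034.21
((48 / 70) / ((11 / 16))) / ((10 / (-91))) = -2496 / 275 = -9.08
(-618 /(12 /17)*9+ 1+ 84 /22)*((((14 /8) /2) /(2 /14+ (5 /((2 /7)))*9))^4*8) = -998711419643 /16702519666483904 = -0.00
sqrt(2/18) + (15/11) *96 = 4331/33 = 131.24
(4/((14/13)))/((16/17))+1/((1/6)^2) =2237/56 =39.95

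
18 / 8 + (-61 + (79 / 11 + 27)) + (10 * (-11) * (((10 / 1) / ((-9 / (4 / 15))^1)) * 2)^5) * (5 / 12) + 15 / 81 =-39838869541 / 1894055724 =-21.03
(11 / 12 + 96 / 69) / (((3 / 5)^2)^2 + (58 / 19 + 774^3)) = 7564375 / 1519727021089764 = 0.00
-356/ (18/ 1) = -178/ 9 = -19.78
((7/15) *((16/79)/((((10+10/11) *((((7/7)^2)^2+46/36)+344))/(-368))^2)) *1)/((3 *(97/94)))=20382208/70347297875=0.00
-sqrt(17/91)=-0.43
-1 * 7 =-7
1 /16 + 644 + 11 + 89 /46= 241775 /368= 657.00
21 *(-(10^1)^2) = -2100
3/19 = 0.16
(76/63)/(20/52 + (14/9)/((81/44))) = 80028/81571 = 0.98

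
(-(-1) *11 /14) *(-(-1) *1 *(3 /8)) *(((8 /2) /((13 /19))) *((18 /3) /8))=1.29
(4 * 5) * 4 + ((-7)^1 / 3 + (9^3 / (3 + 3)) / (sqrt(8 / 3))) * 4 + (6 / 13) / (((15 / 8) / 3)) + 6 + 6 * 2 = 17434 / 195 + 243 * sqrt(6) / 2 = 387.02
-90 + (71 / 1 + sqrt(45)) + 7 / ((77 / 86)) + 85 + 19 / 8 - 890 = -71615 / 88 + 3 * sqrt(5) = -807.10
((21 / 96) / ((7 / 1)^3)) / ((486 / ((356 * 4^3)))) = 356 / 11907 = 0.03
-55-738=-793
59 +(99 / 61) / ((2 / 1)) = 7297 / 122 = 59.81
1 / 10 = 0.10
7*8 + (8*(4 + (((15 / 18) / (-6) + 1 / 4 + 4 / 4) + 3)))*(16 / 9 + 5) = 40160 / 81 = 495.80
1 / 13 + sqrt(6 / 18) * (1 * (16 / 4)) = 1 / 13 + 4 * sqrt(3) / 3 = 2.39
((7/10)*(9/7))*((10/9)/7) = 1/7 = 0.14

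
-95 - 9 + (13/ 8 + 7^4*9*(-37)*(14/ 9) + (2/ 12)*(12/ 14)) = -69653933/ 56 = -1243820.23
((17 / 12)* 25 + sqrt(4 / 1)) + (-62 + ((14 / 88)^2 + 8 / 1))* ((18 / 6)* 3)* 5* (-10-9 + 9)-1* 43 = 70517911 / 2904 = 24283.03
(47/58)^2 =2209/3364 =0.66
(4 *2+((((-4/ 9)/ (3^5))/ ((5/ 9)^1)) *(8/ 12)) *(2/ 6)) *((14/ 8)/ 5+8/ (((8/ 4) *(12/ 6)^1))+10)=5401396/ 54675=98.79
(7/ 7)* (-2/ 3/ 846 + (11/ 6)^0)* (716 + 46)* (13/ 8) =523367/ 423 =1237.27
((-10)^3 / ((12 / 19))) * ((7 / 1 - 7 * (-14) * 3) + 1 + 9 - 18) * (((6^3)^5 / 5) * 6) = -261751980913459200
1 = 1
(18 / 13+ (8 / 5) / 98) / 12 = 2231 / 19110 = 0.12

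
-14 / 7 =-2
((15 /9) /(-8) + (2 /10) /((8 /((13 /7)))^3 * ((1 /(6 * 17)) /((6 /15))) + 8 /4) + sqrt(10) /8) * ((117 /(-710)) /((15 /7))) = 382255601 /31496594000 - 273 * sqrt(10) /28400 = -0.02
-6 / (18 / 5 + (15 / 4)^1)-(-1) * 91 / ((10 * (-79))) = -36059 / 38710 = -0.93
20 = 20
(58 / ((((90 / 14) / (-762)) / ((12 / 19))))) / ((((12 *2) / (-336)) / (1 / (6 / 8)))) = 23099776 / 285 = 81051.85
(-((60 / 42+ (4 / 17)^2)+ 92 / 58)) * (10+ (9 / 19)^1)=-35843084 / 1114673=-32.16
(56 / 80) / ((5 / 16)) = 56 / 25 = 2.24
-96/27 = -32/9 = -3.56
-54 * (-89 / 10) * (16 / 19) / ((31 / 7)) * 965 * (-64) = -3324367872 / 589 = -5644088.07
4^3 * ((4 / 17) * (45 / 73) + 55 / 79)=53.84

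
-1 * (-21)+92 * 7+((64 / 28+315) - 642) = 2382 / 7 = 340.29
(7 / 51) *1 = 7 / 51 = 0.14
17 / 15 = 1.13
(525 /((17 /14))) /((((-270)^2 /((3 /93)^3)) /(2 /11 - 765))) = -412237 /2707465662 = -0.00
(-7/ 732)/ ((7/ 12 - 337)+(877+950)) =-7/ 1091107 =-0.00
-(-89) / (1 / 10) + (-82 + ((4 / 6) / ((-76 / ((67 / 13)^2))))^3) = 5778022511399399 / 7151129913096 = 807.99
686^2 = 470596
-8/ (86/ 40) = -160/ 43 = -3.72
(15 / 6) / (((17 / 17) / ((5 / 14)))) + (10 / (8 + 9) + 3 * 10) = 14985 / 476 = 31.48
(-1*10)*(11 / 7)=-15.71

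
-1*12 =-12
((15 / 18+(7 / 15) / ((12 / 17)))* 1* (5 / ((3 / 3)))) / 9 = 269 / 324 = 0.83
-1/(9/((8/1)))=-8/9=-0.89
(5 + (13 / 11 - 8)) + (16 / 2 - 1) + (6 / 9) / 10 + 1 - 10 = -619 / 165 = -3.75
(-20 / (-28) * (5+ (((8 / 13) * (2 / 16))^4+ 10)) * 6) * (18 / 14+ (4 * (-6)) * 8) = -17158060800 / 1399489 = -12260.23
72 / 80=9 / 10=0.90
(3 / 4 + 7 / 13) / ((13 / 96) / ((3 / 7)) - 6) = -4824 / 21281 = -0.23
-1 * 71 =-71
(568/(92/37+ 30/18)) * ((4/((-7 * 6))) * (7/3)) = -42032/1383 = -30.39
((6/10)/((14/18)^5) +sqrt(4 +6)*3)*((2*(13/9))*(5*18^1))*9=82904796/16807 +7020*sqrt(10)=27131.94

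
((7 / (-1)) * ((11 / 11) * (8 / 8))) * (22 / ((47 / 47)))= -154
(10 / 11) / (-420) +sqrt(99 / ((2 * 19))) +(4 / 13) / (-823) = -12547 / 4942938 +3 * sqrt(418) / 38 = 1.61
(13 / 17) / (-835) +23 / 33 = 326056 / 468435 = 0.70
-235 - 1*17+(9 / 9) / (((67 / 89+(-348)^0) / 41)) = -35663 / 156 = -228.61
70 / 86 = 0.81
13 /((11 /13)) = 169 /11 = 15.36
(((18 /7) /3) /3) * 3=6 /7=0.86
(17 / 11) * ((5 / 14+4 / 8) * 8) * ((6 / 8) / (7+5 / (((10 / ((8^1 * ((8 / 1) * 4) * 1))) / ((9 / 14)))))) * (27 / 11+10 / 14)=149328 / 529375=0.28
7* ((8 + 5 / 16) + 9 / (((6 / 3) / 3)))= 2443 / 16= 152.69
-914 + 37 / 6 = -5447 / 6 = -907.83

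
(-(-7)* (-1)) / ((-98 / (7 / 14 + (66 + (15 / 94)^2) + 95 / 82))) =24520289 / 5071864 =4.83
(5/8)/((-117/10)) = -25/468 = -0.05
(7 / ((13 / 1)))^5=16807 / 371293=0.05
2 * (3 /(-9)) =-2 /3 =-0.67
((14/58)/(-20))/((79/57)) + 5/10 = 22511/45820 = 0.49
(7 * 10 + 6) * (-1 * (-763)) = 57988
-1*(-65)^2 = -4225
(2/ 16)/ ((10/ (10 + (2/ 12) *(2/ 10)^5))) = 0.13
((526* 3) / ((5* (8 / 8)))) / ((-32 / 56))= -5523 / 10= -552.30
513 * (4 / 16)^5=513 / 1024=0.50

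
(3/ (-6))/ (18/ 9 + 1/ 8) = -4/ 17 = -0.24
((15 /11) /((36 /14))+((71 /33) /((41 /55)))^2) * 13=38337715 /332838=115.18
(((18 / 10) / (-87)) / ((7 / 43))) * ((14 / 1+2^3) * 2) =-5676 / 1015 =-5.59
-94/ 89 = -1.06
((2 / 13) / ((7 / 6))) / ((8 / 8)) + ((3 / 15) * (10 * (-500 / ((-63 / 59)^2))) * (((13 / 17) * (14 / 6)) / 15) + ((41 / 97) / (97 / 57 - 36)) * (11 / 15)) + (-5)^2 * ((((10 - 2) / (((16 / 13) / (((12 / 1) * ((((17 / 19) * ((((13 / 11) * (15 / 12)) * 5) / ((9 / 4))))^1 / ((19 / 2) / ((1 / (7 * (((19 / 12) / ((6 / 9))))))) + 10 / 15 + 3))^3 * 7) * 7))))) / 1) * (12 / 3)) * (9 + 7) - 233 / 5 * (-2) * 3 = 8121688708702429765234881442709 / 38289492808878941573597371575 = 212.1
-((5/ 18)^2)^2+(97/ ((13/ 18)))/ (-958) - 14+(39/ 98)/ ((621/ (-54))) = -10447013361205/ 736703617104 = -14.18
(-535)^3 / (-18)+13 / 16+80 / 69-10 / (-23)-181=28175397499 / 3312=8507064.46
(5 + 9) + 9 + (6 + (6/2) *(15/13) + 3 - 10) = 331/13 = 25.46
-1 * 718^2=-515524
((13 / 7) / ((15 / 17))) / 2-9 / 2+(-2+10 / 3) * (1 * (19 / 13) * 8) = 16574 / 1365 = 12.14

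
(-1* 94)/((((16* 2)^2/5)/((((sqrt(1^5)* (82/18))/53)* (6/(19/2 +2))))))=-9635/468096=-0.02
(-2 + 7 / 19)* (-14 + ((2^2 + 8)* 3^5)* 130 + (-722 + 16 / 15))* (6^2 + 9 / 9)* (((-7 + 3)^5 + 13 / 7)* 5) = 15524983089720 / 133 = 116729196163.31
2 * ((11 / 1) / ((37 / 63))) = 1386 / 37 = 37.46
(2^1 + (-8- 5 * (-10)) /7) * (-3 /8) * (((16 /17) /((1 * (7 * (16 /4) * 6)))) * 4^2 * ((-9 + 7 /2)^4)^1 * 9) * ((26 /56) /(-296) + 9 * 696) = -6840921907611 /493136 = -13872282.51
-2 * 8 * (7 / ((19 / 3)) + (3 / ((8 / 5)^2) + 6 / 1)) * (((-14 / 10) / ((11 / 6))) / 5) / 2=3843 / 380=10.11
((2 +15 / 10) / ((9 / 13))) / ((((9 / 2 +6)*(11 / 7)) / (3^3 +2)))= 2639 / 297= 8.89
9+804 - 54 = 759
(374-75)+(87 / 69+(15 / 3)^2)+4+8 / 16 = 15169 / 46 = 329.76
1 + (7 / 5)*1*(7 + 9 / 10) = 603 / 50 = 12.06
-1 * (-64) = 64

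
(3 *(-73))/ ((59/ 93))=-20367/ 59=-345.20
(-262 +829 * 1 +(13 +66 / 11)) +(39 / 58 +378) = 55951 / 58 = 964.67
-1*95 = -95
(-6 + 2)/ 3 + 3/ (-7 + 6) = -13/ 3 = -4.33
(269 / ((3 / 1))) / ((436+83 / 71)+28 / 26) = 248287 / 1213503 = 0.20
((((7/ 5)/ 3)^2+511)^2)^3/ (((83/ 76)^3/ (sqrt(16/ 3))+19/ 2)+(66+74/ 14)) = 9421970247567789943928057814494769115889139712/ 42640220235721194660900146484375 - 113936250412408748812408403767636305643569152 * sqrt(3)/ 127920660707163583982700439453125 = 219421688513787.84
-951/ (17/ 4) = -3804/ 17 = -223.76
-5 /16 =-0.31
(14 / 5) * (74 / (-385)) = -148 / 275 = -0.54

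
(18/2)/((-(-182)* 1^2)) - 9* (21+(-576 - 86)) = 1049967/182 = 5769.05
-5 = -5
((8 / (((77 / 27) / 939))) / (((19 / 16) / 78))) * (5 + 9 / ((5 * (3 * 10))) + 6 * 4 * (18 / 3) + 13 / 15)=948752258688 / 36575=25939911.38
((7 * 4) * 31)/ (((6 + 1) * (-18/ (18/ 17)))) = -124/ 17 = -7.29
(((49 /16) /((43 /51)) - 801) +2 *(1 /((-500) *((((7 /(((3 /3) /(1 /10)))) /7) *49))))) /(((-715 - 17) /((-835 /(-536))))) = 112227709571 /66134853120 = 1.70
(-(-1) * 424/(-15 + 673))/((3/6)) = 424/329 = 1.29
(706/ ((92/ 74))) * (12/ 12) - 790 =-5109/ 23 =-222.13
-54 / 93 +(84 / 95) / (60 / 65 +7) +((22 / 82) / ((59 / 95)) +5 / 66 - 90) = -4356703548137 / 48428646090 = -89.96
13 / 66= 0.20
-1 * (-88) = 88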